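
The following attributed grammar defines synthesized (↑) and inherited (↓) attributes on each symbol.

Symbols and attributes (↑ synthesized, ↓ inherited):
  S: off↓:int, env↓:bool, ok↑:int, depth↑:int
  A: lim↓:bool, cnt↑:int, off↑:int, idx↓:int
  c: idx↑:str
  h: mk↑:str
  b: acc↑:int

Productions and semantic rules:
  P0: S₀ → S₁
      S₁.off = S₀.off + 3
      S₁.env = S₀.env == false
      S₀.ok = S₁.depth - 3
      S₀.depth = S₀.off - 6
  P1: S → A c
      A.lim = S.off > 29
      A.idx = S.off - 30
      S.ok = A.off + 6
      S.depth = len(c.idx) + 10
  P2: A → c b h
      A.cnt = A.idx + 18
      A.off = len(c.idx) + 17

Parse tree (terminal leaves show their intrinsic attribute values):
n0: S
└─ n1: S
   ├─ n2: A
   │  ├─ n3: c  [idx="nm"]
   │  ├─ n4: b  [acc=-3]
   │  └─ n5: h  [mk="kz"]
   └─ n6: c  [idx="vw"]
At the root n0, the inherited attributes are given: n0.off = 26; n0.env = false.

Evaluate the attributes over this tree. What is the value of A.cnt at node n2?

17

1. n0.off = 26  [given at root]
2. n0.env = false  [given at root]
3. n1.off = 29  [S₀.off + 3]
4. n1.env = true  [S₀.env == false]
5. n2.lim = false  [S.off > 29]
6. n2.idx = -1  [S.off - 30]
7. n3.idx = "nm"  [terminal]
8. n4.acc = -3  [terminal]
9. n5.mk = "kz"  [terminal]
10. n2.cnt = 17  [A.idx + 18]
11. n2.off = 19  [len(c.idx) + 17]
12. n6.idx = "vw"  [terminal]
13. n1.ok = 25  [A.off + 6]
14. n1.depth = 12  [len(c.idx) + 10]
15. n0.ok = 9  [S₁.depth - 3]
16. n0.depth = 20  [S₀.off - 6]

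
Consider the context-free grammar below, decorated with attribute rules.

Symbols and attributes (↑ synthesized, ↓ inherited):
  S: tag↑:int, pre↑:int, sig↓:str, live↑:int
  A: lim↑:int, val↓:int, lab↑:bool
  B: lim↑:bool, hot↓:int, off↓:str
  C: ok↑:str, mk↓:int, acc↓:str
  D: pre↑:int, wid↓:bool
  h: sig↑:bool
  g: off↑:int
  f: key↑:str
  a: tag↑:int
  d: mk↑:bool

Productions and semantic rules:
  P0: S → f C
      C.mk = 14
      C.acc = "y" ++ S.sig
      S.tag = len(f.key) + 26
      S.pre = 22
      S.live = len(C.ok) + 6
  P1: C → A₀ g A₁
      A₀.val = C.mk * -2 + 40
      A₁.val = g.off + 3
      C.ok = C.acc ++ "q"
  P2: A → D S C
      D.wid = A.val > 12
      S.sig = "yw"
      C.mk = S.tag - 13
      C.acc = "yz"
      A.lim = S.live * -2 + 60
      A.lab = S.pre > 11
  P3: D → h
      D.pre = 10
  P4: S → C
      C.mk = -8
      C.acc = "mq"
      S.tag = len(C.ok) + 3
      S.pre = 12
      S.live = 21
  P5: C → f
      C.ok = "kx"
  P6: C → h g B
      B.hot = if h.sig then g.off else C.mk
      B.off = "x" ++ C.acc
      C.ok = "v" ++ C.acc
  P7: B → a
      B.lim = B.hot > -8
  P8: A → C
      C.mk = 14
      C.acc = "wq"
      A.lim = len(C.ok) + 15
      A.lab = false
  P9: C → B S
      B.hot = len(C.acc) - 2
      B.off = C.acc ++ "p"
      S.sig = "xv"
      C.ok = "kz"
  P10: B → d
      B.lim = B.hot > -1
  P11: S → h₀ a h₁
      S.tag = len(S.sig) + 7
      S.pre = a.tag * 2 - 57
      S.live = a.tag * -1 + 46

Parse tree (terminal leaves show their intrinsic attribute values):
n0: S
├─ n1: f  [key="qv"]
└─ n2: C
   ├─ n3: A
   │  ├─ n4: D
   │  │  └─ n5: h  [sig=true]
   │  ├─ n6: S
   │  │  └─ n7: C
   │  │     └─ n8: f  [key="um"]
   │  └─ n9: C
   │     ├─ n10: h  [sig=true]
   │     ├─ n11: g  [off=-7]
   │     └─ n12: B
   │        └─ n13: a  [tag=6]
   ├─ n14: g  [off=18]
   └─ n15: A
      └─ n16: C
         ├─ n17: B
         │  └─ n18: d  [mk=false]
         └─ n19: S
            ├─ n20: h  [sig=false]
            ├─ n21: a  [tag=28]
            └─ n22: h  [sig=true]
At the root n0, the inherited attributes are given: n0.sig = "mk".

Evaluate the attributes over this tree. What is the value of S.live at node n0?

1. n0.sig = "mk"  [given at root]
2. n1.key = "qv"  [terminal]
3. n2.mk = 14  [14]
4. n2.acc = "ymk"  ["y" ++ S.sig]
5. n3.val = 12  [C.mk * -2 + 40]
6. n4.wid = false  [A.val > 12]
7. n5.sig = true  [terminal]
8. n4.pre = 10  [10]
9. n6.sig = "yw"  ["yw"]
10. n7.mk = -8  [-8]
11. n7.acc = "mq"  ["mq"]
12. n8.key = "um"  [terminal]
13. n7.ok = "kx"  ["kx"]
14. n6.tag = 5  [len(C.ok) + 3]
15. n6.pre = 12  [12]
16. n6.live = 21  [21]
17. n9.mk = -8  [S.tag - 13]
18. n9.acc = "yz"  ["yz"]
19. n10.sig = true  [terminal]
20. n11.off = -7  [terminal]
21. n12.hot = -7  [if h.sig then g.off else C.mk]
22. n12.off = "xyz"  ["x" ++ C.acc]
23. n13.tag = 6  [terminal]
24. n12.lim = true  [B.hot > -8]
25. n9.ok = "vyz"  ["v" ++ C.acc]
26. n3.lim = 18  [S.live * -2 + 60]
27. n3.lab = true  [S.pre > 11]
28. n14.off = 18  [terminal]
29. n15.val = 21  [g.off + 3]
30. n16.mk = 14  [14]
31. n16.acc = "wq"  ["wq"]
32. n17.hot = 0  [len(C.acc) - 2]
33. n17.off = "wqp"  [C.acc ++ "p"]
34. n18.mk = false  [terminal]
35. n17.lim = true  [B.hot > -1]
36. n19.sig = "xv"  ["xv"]
37. n20.sig = false  [terminal]
38. n21.tag = 28  [terminal]
39. n22.sig = true  [terminal]
40. n19.tag = 9  [len(S.sig) + 7]
41. n19.pre = -1  [a.tag * 2 - 57]
42. n19.live = 18  [a.tag * -1 + 46]
43. n16.ok = "kz"  ["kz"]
44. n15.lim = 17  [len(C.ok) + 15]
45. n15.lab = false  [false]
46. n2.ok = "ymkq"  [C.acc ++ "q"]
47. n0.tag = 28  [len(f.key) + 26]
48. n0.pre = 22  [22]
49. n0.live = 10  [len(C.ok) + 6]

10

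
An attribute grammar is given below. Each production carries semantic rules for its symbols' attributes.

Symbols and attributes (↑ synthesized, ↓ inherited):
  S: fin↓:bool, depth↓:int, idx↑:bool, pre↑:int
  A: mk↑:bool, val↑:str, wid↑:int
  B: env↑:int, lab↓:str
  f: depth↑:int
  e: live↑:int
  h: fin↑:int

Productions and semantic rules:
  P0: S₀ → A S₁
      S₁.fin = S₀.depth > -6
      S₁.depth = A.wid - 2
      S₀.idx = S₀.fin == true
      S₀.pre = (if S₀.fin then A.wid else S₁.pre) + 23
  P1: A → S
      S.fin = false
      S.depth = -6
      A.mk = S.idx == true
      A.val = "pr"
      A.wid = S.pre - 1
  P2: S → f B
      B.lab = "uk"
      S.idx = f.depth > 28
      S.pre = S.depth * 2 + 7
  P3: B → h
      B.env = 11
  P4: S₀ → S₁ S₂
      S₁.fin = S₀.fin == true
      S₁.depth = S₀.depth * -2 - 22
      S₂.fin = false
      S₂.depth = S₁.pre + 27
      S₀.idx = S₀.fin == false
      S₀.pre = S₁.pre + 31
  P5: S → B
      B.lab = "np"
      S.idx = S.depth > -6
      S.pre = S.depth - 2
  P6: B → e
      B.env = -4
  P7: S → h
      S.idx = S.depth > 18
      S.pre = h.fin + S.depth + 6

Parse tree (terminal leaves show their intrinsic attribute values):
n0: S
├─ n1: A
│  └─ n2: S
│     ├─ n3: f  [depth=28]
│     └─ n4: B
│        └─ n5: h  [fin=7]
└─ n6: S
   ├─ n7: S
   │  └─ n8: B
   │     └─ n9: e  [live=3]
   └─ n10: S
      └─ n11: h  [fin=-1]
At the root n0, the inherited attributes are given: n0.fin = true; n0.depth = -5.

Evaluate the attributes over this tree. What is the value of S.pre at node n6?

1. n0.fin = true  [given at root]
2. n0.depth = -5  [given at root]
3. n2.fin = false  [false]
4. n2.depth = -6  [-6]
5. n3.depth = 28  [terminal]
6. n4.lab = "uk"  ["uk"]
7. n5.fin = 7  [terminal]
8. n4.env = 11  [11]
9. n2.idx = false  [f.depth > 28]
10. n2.pre = -5  [S.depth * 2 + 7]
11. n1.mk = false  [S.idx == true]
12. n1.val = "pr"  ["pr"]
13. n1.wid = -6  [S.pre - 1]
14. n6.fin = true  [S₀.depth > -6]
15. n6.depth = -8  [A.wid - 2]
16. n7.fin = true  [S₀.fin == true]
17. n7.depth = -6  [S₀.depth * -2 - 22]
18. n8.lab = "np"  ["np"]
19. n9.live = 3  [terminal]
20. n8.env = -4  [-4]
21. n7.idx = false  [S.depth > -6]
22. n7.pre = -8  [S.depth - 2]
23. n10.fin = false  [false]
24. n10.depth = 19  [S₁.pre + 27]
25. n11.fin = -1  [terminal]
26. n10.idx = true  [S.depth > 18]
27. n10.pre = 24  [h.fin + S.depth + 6]
28. n6.idx = false  [S₀.fin == false]
29. n6.pre = 23  [S₁.pre + 31]
30. n0.idx = true  [S₀.fin == true]
31. n0.pre = 17  [(if S₀.fin then A.wid else S₁.pre) + 23]

23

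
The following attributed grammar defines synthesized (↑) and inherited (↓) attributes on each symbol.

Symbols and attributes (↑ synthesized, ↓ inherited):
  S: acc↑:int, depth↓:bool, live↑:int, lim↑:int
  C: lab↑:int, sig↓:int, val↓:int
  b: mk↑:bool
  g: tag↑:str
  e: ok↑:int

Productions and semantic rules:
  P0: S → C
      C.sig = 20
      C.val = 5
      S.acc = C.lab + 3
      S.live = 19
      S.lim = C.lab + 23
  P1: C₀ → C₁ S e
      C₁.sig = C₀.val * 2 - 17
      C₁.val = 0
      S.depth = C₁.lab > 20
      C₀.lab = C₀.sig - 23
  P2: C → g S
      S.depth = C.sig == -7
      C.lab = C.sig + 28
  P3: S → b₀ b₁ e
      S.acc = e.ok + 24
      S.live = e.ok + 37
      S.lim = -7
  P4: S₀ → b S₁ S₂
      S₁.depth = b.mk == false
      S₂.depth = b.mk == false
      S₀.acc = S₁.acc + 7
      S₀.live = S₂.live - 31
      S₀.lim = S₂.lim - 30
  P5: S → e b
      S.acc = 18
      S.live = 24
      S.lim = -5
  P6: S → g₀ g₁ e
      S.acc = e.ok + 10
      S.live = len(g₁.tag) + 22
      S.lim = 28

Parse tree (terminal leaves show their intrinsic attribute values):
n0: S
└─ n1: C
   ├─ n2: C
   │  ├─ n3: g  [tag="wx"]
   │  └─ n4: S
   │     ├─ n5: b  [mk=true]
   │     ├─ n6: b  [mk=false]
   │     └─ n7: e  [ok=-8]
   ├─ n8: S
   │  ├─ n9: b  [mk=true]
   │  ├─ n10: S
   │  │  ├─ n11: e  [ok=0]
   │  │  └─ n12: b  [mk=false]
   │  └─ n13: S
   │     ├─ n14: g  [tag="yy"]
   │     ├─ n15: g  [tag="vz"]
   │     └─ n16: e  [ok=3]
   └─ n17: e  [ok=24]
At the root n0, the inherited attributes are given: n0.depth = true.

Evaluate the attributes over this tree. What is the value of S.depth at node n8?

true

1. n0.depth = true  [given at root]
2. n1.sig = 20  [20]
3. n1.val = 5  [5]
4. n2.sig = -7  [C₀.val * 2 - 17]
5. n2.val = 0  [0]
6. n3.tag = "wx"  [terminal]
7. n4.depth = true  [C.sig == -7]
8. n5.mk = true  [terminal]
9. n6.mk = false  [terminal]
10. n7.ok = -8  [terminal]
11. n4.acc = 16  [e.ok + 24]
12. n4.live = 29  [e.ok + 37]
13. n4.lim = -7  [-7]
14. n2.lab = 21  [C.sig + 28]
15. n8.depth = true  [C₁.lab > 20]
16. n9.mk = true  [terminal]
17. n10.depth = false  [b.mk == false]
18. n11.ok = 0  [terminal]
19. n12.mk = false  [terminal]
20. n10.acc = 18  [18]
21. n10.live = 24  [24]
22. n10.lim = -5  [-5]
23. n13.depth = false  [b.mk == false]
24. n14.tag = "yy"  [terminal]
25. n15.tag = "vz"  [terminal]
26. n16.ok = 3  [terminal]
27. n13.acc = 13  [e.ok + 10]
28. n13.live = 24  [len(g₁.tag) + 22]
29. n13.lim = 28  [28]
30. n8.acc = 25  [S₁.acc + 7]
31. n8.live = -7  [S₂.live - 31]
32. n8.lim = -2  [S₂.lim - 30]
33. n17.ok = 24  [terminal]
34. n1.lab = -3  [C₀.sig - 23]
35. n0.acc = 0  [C.lab + 3]
36. n0.live = 19  [19]
37. n0.lim = 20  [C.lab + 23]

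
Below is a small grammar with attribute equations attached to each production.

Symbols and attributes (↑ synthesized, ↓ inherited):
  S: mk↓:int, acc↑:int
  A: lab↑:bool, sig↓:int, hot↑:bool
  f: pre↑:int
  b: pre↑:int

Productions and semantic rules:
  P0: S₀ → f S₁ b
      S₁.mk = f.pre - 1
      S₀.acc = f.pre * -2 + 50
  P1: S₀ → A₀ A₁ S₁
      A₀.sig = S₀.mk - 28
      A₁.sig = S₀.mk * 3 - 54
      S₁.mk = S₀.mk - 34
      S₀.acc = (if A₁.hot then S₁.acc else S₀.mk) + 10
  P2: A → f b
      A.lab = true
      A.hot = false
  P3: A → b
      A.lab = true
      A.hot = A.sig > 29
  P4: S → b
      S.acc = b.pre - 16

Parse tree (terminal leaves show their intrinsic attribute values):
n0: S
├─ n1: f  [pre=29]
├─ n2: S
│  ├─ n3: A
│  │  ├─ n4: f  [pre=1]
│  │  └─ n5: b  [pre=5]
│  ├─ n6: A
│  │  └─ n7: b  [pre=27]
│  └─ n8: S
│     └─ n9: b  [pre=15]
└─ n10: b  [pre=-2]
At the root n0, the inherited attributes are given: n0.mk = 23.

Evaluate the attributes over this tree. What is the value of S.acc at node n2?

1. n0.mk = 23  [given at root]
2. n1.pre = 29  [terminal]
3. n2.mk = 28  [f.pre - 1]
4. n3.sig = 0  [S₀.mk - 28]
5. n4.pre = 1  [terminal]
6. n5.pre = 5  [terminal]
7. n3.lab = true  [true]
8. n3.hot = false  [false]
9. n6.sig = 30  [S₀.mk * 3 - 54]
10. n7.pre = 27  [terminal]
11. n6.lab = true  [true]
12. n6.hot = true  [A.sig > 29]
13. n8.mk = -6  [S₀.mk - 34]
14. n9.pre = 15  [terminal]
15. n8.acc = -1  [b.pre - 16]
16. n2.acc = 9  [(if A₁.hot then S₁.acc else S₀.mk) + 10]
17. n10.pre = -2  [terminal]
18. n0.acc = -8  [f.pre * -2 + 50]

9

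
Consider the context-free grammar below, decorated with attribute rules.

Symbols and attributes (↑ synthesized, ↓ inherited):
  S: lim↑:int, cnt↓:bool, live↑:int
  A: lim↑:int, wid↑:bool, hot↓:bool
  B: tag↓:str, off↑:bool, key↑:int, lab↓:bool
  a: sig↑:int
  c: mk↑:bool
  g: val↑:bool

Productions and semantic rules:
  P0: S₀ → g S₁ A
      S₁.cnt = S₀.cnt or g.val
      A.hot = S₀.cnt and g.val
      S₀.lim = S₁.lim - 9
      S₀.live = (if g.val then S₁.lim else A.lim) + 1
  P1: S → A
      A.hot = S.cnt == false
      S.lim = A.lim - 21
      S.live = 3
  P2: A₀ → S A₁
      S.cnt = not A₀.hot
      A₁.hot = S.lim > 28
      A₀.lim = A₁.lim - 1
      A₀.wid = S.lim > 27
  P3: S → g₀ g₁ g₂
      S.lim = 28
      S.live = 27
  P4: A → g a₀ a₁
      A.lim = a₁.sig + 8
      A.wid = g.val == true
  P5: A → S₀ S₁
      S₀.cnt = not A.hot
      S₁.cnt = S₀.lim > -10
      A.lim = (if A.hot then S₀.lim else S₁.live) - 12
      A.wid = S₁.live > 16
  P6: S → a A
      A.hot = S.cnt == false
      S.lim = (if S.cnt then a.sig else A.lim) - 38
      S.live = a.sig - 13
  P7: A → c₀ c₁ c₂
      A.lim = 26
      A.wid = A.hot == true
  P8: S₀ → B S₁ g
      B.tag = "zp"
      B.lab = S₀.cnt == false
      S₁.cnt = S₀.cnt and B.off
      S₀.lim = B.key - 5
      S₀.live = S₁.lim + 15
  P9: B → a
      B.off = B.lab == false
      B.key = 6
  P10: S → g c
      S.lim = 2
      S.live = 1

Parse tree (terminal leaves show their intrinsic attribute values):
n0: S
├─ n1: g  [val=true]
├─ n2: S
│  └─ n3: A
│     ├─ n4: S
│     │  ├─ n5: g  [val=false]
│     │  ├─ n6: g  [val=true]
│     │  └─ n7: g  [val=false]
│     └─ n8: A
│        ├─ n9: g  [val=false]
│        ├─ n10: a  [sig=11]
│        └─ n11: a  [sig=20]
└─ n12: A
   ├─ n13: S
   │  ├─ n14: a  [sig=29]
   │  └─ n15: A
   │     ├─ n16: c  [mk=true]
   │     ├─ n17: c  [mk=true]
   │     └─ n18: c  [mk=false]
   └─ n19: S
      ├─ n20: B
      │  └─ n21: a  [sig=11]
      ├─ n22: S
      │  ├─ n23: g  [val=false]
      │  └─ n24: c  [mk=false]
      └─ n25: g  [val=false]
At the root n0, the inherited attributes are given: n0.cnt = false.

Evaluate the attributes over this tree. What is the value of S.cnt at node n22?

true

1. n0.cnt = false  [given at root]
2. n1.val = true  [terminal]
3. n2.cnt = true  [S₀.cnt or g.val]
4. n3.hot = false  [S.cnt == false]
5. n4.cnt = true  [not A₀.hot]
6. n5.val = false  [terminal]
7. n6.val = true  [terminal]
8. n7.val = false  [terminal]
9. n4.lim = 28  [28]
10. n4.live = 27  [27]
11. n8.hot = false  [S.lim > 28]
12. n9.val = false  [terminal]
13. n10.sig = 11  [terminal]
14. n11.sig = 20  [terminal]
15. n8.lim = 28  [a₁.sig + 8]
16. n8.wid = false  [g.val == true]
17. n3.lim = 27  [A₁.lim - 1]
18. n3.wid = true  [S.lim > 27]
19. n2.lim = 6  [A.lim - 21]
20. n2.live = 3  [3]
21. n12.hot = false  [S₀.cnt and g.val]
22. n13.cnt = true  [not A.hot]
23. n14.sig = 29  [terminal]
24. n15.hot = false  [S.cnt == false]
25. n16.mk = true  [terminal]
26. n17.mk = true  [terminal]
27. n18.mk = false  [terminal]
28. n15.lim = 26  [26]
29. n15.wid = false  [A.hot == true]
30. n13.lim = -9  [(if S.cnt then a.sig else A.lim) - 38]
31. n13.live = 16  [a.sig - 13]
32. n19.cnt = true  [S₀.lim > -10]
33. n20.tag = "zp"  ["zp"]
34. n20.lab = false  [S₀.cnt == false]
35. n21.sig = 11  [terminal]
36. n20.off = true  [B.lab == false]
37. n20.key = 6  [6]
38. n22.cnt = true  [S₀.cnt and B.off]
39. n23.val = false  [terminal]
40. n24.mk = false  [terminal]
41. n22.lim = 2  [2]
42. n22.live = 1  [1]
43. n25.val = false  [terminal]
44. n19.lim = 1  [B.key - 5]
45. n19.live = 17  [S₁.lim + 15]
46. n12.lim = 5  [(if A.hot then S₀.lim else S₁.live) - 12]
47. n12.wid = true  [S₁.live > 16]
48. n0.lim = -3  [S₁.lim - 9]
49. n0.live = 7  [(if g.val then S₁.lim else A.lim) + 1]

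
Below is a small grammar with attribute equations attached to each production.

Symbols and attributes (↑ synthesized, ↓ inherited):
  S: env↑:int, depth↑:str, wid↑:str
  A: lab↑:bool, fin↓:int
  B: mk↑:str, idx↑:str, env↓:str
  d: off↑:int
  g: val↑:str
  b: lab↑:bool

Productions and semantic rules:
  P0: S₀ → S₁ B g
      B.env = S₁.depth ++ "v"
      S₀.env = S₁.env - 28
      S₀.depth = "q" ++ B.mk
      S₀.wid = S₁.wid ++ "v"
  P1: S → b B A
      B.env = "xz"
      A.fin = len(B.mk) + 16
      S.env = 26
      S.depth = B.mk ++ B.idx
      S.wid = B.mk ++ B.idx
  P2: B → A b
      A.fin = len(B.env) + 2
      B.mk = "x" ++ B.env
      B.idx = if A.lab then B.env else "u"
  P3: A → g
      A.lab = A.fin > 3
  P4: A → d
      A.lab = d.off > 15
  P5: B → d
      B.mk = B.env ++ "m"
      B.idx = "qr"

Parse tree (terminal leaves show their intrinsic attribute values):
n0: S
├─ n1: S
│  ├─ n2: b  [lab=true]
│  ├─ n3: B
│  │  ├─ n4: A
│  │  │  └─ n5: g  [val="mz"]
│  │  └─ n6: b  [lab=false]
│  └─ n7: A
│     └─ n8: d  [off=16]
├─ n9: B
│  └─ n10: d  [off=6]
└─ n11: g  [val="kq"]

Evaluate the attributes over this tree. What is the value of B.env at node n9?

1. n2.lab = true  [terminal]
2. n3.env = "xz"  ["xz"]
3. n4.fin = 4  [len(B.env) + 2]
4. n5.val = "mz"  [terminal]
5. n4.lab = true  [A.fin > 3]
6. n6.lab = false  [terminal]
7. n3.mk = "xxz"  ["x" ++ B.env]
8. n3.idx = "xz"  [if A.lab then B.env else "u"]
9. n7.fin = 19  [len(B.mk) + 16]
10. n8.off = 16  [terminal]
11. n7.lab = true  [d.off > 15]
12. n1.env = 26  [26]
13. n1.depth = "xxzxz"  [B.mk ++ B.idx]
14. n1.wid = "xxzxz"  [B.mk ++ B.idx]
15. n9.env = "xxzxzv"  [S₁.depth ++ "v"]
16. n10.off = 6  [terminal]
17. n9.mk = "xxzxzvm"  [B.env ++ "m"]
18. n9.idx = "qr"  ["qr"]
19. n11.val = "kq"  [terminal]
20. n0.env = -2  [S₁.env - 28]
21. n0.depth = "qxxzxzvm"  ["q" ++ B.mk]
22. n0.wid = "xxzxzv"  [S₁.wid ++ "v"]

"xxzxzv"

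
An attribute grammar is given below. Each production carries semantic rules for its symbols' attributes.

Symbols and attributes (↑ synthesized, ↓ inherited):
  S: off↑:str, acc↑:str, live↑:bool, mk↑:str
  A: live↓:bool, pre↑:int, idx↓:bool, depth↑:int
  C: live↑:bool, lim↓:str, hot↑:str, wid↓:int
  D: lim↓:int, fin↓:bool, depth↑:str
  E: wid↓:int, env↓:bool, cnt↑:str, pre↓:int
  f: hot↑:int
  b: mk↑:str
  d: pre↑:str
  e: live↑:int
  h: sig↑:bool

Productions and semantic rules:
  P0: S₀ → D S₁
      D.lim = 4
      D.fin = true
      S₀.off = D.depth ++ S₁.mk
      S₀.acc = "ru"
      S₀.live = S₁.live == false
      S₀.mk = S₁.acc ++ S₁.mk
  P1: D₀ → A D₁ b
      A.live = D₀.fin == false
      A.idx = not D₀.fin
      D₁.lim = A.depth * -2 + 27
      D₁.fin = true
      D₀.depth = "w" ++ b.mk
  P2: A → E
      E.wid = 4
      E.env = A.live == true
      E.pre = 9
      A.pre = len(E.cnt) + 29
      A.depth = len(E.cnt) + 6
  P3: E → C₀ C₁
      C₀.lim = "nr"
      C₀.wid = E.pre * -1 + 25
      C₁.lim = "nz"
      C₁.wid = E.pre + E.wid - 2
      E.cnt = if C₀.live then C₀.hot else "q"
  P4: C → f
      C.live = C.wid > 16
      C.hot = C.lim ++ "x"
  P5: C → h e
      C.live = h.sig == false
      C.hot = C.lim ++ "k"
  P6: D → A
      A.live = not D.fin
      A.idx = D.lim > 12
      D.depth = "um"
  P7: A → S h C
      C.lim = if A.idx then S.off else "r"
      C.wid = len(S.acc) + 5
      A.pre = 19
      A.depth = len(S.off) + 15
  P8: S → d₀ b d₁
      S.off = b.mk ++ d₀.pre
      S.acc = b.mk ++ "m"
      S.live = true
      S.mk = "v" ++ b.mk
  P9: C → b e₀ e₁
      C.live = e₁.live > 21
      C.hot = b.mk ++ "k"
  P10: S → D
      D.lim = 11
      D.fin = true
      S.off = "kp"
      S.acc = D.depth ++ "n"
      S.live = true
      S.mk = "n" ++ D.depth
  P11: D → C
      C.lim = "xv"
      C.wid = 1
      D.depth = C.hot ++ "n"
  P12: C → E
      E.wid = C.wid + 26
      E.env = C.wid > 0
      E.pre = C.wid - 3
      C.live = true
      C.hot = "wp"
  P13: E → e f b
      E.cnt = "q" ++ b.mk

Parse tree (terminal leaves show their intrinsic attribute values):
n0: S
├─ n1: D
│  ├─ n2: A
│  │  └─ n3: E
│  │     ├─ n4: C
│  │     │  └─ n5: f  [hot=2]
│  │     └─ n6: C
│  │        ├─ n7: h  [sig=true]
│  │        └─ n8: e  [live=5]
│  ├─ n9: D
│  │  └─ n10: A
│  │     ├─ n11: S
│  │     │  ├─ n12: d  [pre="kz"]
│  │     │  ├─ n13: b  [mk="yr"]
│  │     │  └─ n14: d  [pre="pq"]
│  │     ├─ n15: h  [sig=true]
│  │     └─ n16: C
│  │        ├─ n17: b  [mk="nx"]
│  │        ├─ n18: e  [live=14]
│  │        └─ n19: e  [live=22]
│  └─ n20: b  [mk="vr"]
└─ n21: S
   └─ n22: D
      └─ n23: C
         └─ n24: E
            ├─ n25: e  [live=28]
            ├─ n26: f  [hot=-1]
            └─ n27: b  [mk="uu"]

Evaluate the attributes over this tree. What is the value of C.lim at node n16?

1. n1.lim = 4  [4]
2. n1.fin = true  [true]
3. n2.live = false  [D₀.fin == false]
4. n2.idx = false  [not D₀.fin]
5. n3.wid = 4  [4]
6. n3.env = false  [A.live == true]
7. n3.pre = 9  [9]
8. n4.lim = "nr"  ["nr"]
9. n4.wid = 16  [E.pre * -1 + 25]
10. n5.hot = 2  [terminal]
11. n4.live = false  [C.wid > 16]
12. n4.hot = "nrx"  [C.lim ++ "x"]
13. n6.lim = "nz"  ["nz"]
14. n6.wid = 11  [E.pre + E.wid - 2]
15. n7.sig = true  [terminal]
16. n8.live = 5  [terminal]
17. n6.live = false  [h.sig == false]
18. n6.hot = "nzk"  [C.lim ++ "k"]
19. n3.cnt = "q"  [if C₀.live then C₀.hot else "q"]
20. n2.pre = 30  [len(E.cnt) + 29]
21. n2.depth = 7  [len(E.cnt) + 6]
22. n9.lim = 13  [A.depth * -2 + 27]
23. n9.fin = true  [true]
24. n10.live = false  [not D.fin]
25. n10.idx = true  [D.lim > 12]
26. n12.pre = "kz"  [terminal]
27. n13.mk = "yr"  [terminal]
28. n14.pre = "pq"  [terminal]
29. n11.off = "yrkz"  [b.mk ++ d₀.pre]
30. n11.acc = "yrm"  [b.mk ++ "m"]
31. n11.live = true  [true]
32. n11.mk = "vyr"  ["v" ++ b.mk]
33. n15.sig = true  [terminal]
34. n16.lim = "yrkz"  [if A.idx then S.off else "r"]
35. n16.wid = 8  [len(S.acc) + 5]
36. n17.mk = "nx"  [terminal]
37. n18.live = 14  [terminal]
38. n19.live = 22  [terminal]
39. n16.live = true  [e₁.live > 21]
40. n16.hot = "nxk"  [b.mk ++ "k"]
41. n10.pre = 19  [19]
42. n10.depth = 19  [len(S.off) + 15]
43. n9.depth = "um"  ["um"]
44. n20.mk = "vr"  [terminal]
45. n1.depth = "wvr"  ["w" ++ b.mk]
46. n22.lim = 11  [11]
47. n22.fin = true  [true]
48. n23.lim = "xv"  ["xv"]
49. n23.wid = 1  [1]
50. n24.wid = 27  [C.wid + 26]
51. n24.env = true  [C.wid > 0]
52. n24.pre = -2  [C.wid - 3]
53. n25.live = 28  [terminal]
54. n26.hot = -1  [terminal]
55. n27.mk = "uu"  [terminal]
56. n24.cnt = "quu"  ["q" ++ b.mk]
57. n23.live = true  [true]
58. n23.hot = "wp"  ["wp"]
59. n22.depth = "wpn"  [C.hot ++ "n"]
60. n21.off = "kp"  ["kp"]
61. n21.acc = "wpnn"  [D.depth ++ "n"]
62. n21.live = true  [true]
63. n21.mk = "nwpn"  ["n" ++ D.depth]
64. n0.off = "wvrnwpn"  [D.depth ++ S₁.mk]
65. n0.acc = "ru"  ["ru"]
66. n0.live = false  [S₁.live == false]
67. n0.mk = "wpnnnwpn"  [S₁.acc ++ S₁.mk]

"yrkz"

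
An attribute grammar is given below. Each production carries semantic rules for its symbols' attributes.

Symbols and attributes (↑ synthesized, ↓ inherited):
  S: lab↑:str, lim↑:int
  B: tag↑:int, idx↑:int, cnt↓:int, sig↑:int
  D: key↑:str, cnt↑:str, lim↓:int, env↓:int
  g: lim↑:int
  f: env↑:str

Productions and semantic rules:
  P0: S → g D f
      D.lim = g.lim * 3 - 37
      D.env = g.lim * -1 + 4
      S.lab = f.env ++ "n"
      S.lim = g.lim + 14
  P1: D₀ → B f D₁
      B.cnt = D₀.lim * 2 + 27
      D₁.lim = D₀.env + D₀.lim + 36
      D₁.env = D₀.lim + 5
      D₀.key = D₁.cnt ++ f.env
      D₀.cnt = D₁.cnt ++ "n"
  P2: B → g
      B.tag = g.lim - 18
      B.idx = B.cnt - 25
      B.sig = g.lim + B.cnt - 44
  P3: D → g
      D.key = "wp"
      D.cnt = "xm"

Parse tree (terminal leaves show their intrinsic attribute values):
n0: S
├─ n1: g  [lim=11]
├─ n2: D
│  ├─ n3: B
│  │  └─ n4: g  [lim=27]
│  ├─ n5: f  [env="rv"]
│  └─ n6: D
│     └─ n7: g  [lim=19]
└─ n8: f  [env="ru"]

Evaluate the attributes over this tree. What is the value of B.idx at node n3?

-6

1. n1.lim = 11  [terminal]
2. n2.lim = -4  [g.lim * 3 - 37]
3. n2.env = -7  [g.lim * -1 + 4]
4. n3.cnt = 19  [D₀.lim * 2 + 27]
5. n4.lim = 27  [terminal]
6. n3.tag = 9  [g.lim - 18]
7. n3.idx = -6  [B.cnt - 25]
8. n3.sig = 2  [g.lim + B.cnt - 44]
9. n5.env = "rv"  [terminal]
10. n6.lim = 25  [D₀.env + D₀.lim + 36]
11. n6.env = 1  [D₀.lim + 5]
12. n7.lim = 19  [terminal]
13. n6.key = "wp"  ["wp"]
14. n6.cnt = "xm"  ["xm"]
15. n2.key = "xmrv"  [D₁.cnt ++ f.env]
16. n2.cnt = "xmn"  [D₁.cnt ++ "n"]
17. n8.env = "ru"  [terminal]
18. n0.lab = "run"  [f.env ++ "n"]
19. n0.lim = 25  [g.lim + 14]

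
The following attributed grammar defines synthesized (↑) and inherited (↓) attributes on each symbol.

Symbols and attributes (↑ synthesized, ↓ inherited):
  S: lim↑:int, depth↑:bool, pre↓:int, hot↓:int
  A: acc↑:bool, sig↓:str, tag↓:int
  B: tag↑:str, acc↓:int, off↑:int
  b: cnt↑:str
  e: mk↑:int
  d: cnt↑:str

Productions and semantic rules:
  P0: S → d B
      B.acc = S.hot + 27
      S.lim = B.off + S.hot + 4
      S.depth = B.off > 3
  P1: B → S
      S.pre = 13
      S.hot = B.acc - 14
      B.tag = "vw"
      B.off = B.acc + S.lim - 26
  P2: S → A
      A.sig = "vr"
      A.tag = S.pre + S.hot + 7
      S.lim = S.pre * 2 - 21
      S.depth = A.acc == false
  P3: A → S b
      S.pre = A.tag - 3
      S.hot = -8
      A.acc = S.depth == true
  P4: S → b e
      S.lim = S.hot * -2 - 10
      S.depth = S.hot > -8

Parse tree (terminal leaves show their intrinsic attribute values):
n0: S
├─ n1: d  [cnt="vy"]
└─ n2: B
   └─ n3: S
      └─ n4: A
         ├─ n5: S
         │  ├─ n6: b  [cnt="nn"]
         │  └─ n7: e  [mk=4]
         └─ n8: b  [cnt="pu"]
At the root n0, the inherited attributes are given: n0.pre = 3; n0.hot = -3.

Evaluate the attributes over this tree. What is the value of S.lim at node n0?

4

1. n0.pre = 3  [given at root]
2. n0.hot = -3  [given at root]
3. n1.cnt = "vy"  [terminal]
4. n2.acc = 24  [S.hot + 27]
5. n3.pre = 13  [13]
6. n3.hot = 10  [B.acc - 14]
7. n4.sig = "vr"  ["vr"]
8. n4.tag = 30  [S.pre + S.hot + 7]
9. n5.pre = 27  [A.tag - 3]
10. n5.hot = -8  [-8]
11. n6.cnt = "nn"  [terminal]
12. n7.mk = 4  [terminal]
13. n5.lim = 6  [S.hot * -2 - 10]
14. n5.depth = false  [S.hot > -8]
15. n8.cnt = "pu"  [terminal]
16. n4.acc = false  [S.depth == true]
17. n3.lim = 5  [S.pre * 2 - 21]
18. n3.depth = true  [A.acc == false]
19. n2.tag = "vw"  ["vw"]
20. n2.off = 3  [B.acc + S.lim - 26]
21. n0.lim = 4  [B.off + S.hot + 4]
22. n0.depth = false  [B.off > 3]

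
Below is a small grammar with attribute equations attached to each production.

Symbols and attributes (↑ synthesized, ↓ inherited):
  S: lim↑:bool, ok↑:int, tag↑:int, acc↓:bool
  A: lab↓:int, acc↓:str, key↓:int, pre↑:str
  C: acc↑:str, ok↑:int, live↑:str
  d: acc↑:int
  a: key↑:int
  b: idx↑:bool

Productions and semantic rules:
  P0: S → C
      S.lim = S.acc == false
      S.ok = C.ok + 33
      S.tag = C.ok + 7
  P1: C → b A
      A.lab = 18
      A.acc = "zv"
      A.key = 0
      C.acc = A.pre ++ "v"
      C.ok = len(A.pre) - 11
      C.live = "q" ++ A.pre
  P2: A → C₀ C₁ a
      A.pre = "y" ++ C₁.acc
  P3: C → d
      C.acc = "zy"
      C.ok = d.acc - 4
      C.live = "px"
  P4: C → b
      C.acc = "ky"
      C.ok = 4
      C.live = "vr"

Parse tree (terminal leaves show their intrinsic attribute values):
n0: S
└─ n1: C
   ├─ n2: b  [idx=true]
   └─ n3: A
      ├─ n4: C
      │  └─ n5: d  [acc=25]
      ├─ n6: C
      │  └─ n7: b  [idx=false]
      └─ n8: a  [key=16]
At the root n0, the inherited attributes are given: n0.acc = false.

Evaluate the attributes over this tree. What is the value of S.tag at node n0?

1. n0.acc = false  [given at root]
2. n2.idx = true  [terminal]
3. n3.lab = 18  [18]
4. n3.acc = "zv"  ["zv"]
5. n3.key = 0  [0]
6. n5.acc = 25  [terminal]
7. n4.acc = "zy"  ["zy"]
8. n4.ok = 21  [d.acc - 4]
9. n4.live = "px"  ["px"]
10. n7.idx = false  [terminal]
11. n6.acc = "ky"  ["ky"]
12. n6.ok = 4  [4]
13. n6.live = "vr"  ["vr"]
14. n8.key = 16  [terminal]
15. n3.pre = "yky"  ["y" ++ C₁.acc]
16. n1.acc = "ykyv"  [A.pre ++ "v"]
17. n1.ok = -8  [len(A.pre) - 11]
18. n1.live = "qyky"  ["q" ++ A.pre]
19. n0.lim = true  [S.acc == false]
20. n0.ok = 25  [C.ok + 33]
21. n0.tag = -1  [C.ok + 7]

-1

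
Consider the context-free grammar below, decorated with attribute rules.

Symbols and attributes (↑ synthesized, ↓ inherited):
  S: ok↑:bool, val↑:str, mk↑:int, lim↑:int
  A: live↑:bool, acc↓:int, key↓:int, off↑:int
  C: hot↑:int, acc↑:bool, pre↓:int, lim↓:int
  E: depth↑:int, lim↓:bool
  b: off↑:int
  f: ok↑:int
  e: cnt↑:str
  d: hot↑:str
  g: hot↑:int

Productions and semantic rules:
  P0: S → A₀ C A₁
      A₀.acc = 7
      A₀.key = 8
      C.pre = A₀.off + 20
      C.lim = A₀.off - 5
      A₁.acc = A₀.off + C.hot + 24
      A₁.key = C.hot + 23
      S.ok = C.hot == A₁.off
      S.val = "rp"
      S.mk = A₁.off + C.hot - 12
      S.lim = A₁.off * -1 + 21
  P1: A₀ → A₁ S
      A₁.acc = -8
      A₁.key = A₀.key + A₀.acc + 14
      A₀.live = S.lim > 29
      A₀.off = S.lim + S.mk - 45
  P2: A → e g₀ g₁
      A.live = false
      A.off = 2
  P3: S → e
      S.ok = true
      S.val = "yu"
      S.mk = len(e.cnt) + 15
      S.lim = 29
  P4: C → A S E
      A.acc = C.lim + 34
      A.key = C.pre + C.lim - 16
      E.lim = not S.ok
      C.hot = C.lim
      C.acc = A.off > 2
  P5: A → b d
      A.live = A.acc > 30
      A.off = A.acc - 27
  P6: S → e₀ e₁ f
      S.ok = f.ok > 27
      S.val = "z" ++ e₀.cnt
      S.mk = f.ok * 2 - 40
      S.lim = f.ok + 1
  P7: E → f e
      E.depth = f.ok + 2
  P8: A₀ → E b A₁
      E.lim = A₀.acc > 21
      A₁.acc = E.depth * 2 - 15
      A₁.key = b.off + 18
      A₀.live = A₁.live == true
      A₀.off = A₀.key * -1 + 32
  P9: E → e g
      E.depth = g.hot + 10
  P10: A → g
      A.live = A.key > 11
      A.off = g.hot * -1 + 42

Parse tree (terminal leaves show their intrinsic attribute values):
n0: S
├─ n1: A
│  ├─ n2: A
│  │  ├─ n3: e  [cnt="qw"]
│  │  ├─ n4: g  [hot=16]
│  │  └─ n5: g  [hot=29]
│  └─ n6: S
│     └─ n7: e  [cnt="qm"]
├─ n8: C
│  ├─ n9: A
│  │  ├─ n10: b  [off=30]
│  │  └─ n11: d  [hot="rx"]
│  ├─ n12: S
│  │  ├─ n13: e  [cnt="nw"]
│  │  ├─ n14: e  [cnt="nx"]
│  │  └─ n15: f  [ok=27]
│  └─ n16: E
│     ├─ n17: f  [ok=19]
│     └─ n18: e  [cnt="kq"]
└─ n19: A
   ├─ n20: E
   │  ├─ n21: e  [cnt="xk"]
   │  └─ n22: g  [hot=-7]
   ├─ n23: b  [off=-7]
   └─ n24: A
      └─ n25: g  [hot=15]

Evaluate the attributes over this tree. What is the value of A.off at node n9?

3

1. n1.acc = 7  [7]
2. n1.key = 8  [8]
3. n2.acc = -8  [-8]
4. n2.key = 29  [A₀.key + A₀.acc + 14]
5. n3.cnt = "qw"  [terminal]
6. n4.hot = 16  [terminal]
7. n5.hot = 29  [terminal]
8. n2.live = false  [false]
9. n2.off = 2  [2]
10. n7.cnt = "qm"  [terminal]
11. n6.ok = true  [true]
12. n6.val = "yu"  ["yu"]
13. n6.mk = 17  [len(e.cnt) + 15]
14. n6.lim = 29  [29]
15. n1.live = false  [S.lim > 29]
16. n1.off = 1  [S.lim + S.mk - 45]
17. n8.pre = 21  [A₀.off + 20]
18. n8.lim = -4  [A₀.off - 5]
19. n9.acc = 30  [C.lim + 34]
20. n9.key = 1  [C.pre + C.lim - 16]
21. n10.off = 30  [terminal]
22. n11.hot = "rx"  [terminal]
23. n9.live = false  [A.acc > 30]
24. n9.off = 3  [A.acc - 27]
25. n13.cnt = "nw"  [terminal]
26. n14.cnt = "nx"  [terminal]
27. n15.ok = 27  [terminal]
28. n12.ok = false  [f.ok > 27]
29. n12.val = "znw"  ["z" ++ e₀.cnt]
30. n12.mk = 14  [f.ok * 2 - 40]
31. n12.lim = 28  [f.ok + 1]
32. n16.lim = true  [not S.ok]
33. n17.ok = 19  [terminal]
34. n18.cnt = "kq"  [terminal]
35. n16.depth = 21  [f.ok + 2]
36. n8.hot = -4  [C.lim]
37. n8.acc = true  [A.off > 2]
38. n19.acc = 21  [A₀.off + C.hot + 24]
39. n19.key = 19  [C.hot + 23]
40. n20.lim = false  [A₀.acc > 21]
41. n21.cnt = "xk"  [terminal]
42. n22.hot = -7  [terminal]
43. n20.depth = 3  [g.hot + 10]
44. n23.off = -7  [terminal]
45. n24.acc = -9  [E.depth * 2 - 15]
46. n24.key = 11  [b.off + 18]
47. n25.hot = 15  [terminal]
48. n24.live = false  [A.key > 11]
49. n24.off = 27  [g.hot * -1 + 42]
50. n19.live = false  [A₁.live == true]
51. n19.off = 13  [A₀.key * -1 + 32]
52. n0.ok = false  [C.hot == A₁.off]
53. n0.val = "rp"  ["rp"]
54. n0.mk = -3  [A₁.off + C.hot - 12]
55. n0.lim = 8  [A₁.off * -1 + 21]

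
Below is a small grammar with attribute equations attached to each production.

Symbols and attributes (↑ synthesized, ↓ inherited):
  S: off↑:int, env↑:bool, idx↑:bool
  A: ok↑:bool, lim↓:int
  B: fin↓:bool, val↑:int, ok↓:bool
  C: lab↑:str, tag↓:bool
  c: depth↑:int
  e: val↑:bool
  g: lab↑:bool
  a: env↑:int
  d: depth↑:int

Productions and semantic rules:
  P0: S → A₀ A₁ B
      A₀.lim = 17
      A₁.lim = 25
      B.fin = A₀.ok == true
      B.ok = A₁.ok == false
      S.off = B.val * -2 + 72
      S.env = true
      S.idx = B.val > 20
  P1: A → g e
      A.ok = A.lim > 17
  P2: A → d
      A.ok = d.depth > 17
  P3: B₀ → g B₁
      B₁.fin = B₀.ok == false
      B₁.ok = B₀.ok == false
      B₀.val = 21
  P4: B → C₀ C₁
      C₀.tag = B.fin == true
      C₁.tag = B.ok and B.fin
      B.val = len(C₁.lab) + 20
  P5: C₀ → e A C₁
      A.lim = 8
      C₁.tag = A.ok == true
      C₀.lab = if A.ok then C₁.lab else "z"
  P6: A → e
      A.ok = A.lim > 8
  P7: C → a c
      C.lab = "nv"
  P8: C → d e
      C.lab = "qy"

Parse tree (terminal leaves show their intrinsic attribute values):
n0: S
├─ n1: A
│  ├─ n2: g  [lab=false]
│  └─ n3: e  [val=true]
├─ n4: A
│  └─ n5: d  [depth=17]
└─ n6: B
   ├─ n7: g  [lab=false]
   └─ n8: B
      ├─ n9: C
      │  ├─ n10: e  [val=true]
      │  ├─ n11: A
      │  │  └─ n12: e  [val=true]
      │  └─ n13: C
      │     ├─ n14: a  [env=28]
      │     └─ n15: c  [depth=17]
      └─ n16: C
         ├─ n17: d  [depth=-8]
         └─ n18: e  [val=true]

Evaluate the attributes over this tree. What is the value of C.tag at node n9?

false

1. n1.lim = 17  [17]
2. n2.lab = false  [terminal]
3. n3.val = true  [terminal]
4. n1.ok = false  [A.lim > 17]
5. n4.lim = 25  [25]
6. n5.depth = 17  [terminal]
7. n4.ok = false  [d.depth > 17]
8. n6.fin = false  [A₀.ok == true]
9. n6.ok = true  [A₁.ok == false]
10. n7.lab = false  [terminal]
11. n8.fin = false  [B₀.ok == false]
12. n8.ok = false  [B₀.ok == false]
13. n9.tag = false  [B.fin == true]
14. n10.val = true  [terminal]
15. n11.lim = 8  [8]
16. n12.val = true  [terminal]
17. n11.ok = false  [A.lim > 8]
18. n13.tag = false  [A.ok == true]
19. n14.env = 28  [terminal]
20. n15.depth = 17  [terminal]
21. n13.lab = "nv"  ["nv"]
22. n9.lab = "z"  [if A.ok then C₁.lab else "z"]
23. n16.tag = false  [B.ok and B.fin]
24. n17.depth = -8  [terminal]
25. n18.val = true  [terminal]
26. n16.lab = "qy"  ["qy"]
27. n8.val = 22  [len(C₁.lab) + 20]
28. n6.val = 21  [21]
29. n0.off = 30  [B.val * -2 + 72]
30. n0.env = true  [true]
31. n0.idx = true  [B.val > 20]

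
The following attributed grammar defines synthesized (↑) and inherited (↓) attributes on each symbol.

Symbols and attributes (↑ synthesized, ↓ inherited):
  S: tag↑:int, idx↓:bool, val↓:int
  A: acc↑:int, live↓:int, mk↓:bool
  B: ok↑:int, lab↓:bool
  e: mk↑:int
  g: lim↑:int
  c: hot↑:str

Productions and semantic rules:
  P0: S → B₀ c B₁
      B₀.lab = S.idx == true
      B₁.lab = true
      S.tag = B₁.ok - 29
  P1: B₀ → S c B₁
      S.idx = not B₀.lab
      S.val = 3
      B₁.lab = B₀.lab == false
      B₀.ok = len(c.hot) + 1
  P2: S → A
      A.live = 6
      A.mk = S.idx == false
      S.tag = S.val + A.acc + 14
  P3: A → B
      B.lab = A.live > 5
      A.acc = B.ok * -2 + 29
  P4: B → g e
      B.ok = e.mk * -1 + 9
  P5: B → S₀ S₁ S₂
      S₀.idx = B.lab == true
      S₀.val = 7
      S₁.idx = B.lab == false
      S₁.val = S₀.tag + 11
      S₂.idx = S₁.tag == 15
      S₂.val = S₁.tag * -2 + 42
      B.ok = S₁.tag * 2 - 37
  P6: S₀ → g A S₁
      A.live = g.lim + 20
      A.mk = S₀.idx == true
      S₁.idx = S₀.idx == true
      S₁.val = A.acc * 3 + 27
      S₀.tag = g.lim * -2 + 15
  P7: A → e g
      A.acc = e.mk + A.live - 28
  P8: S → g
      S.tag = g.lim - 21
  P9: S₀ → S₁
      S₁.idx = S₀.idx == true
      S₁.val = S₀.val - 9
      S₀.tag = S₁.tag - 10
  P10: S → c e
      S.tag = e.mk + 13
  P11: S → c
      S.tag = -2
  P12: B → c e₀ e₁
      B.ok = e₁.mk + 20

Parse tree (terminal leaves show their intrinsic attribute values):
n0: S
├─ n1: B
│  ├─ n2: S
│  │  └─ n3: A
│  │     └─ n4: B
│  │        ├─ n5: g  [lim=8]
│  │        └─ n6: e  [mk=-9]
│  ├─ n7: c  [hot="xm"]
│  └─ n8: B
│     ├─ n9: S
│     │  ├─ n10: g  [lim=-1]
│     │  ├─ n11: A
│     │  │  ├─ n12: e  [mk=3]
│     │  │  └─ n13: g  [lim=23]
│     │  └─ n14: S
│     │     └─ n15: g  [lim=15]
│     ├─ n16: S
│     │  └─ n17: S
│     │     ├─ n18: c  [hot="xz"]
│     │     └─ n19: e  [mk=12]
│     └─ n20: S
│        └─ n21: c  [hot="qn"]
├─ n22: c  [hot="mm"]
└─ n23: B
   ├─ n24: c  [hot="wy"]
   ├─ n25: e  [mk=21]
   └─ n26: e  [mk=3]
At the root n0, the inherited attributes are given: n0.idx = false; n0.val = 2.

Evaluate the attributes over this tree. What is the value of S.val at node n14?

9

1. n0.idx = false  [given at root]
2. n0.val = 2  [given at root]
3. n1.lab = false  [S.idx == true]
4. n2.idx = true  [not B₀.lab]
5. n2.val = 3  [3]
6. n3.live = 6  [6]
7. n3.mk = false  [S.idx == false]
8. n4.lab = true  [A.live > 5]
9. n5.lim = 8  [terminal]
10. n6.mk = -9  [terminal]
11. n4.ok = 18  [e.mk * -1 + 9]
12. n3.acc = -7  [B.ok * -2 + 29]
13. n2.tag = 10  [S.val + A.acc + 14]
14. n7.hot = "xm"  [terminal]
15. n8.lab = true  [B₀.lab == false]
16. n9.idx = true  [B.lab == true]
17. n9.val = 7  [7]
18. n10.lim = -1  [terminal]
19. n11.live = 19  [g.lim + 20]
20. n11.mk = true  [S₀.idx == true]
21. n12.mk = 3  [terminal]
22. n13.lim = 23  [terminal]
23. n11.acc = -6  [e.mk + A.live - 28]
24. n14.idx = true  [S₀.idx == true]
25. n14.val = 9  [A.acc * 3 + 27]
26. n15.lim = 15  [terminal]
27. n14.tag = -6  [g.lim - 21]
28. n9.tag = 17  [g.lim * -2 + 15]
29. n16.idx = false  [B.lab == false]
30. n16.val = 28  [S₀.tag + 11]
31. n17.idx = false  [S₀.idx == true]
32. n17.val = 19  [S₀.val - 9]
33. n18.hot = "xz"  [terminal]
34. n19.mk = 12  [terminal]
35. n17.tag = 25  [e.mk + 13]
36. n16.tag = 15  [S₁.tag - 10]
37. n20.idx = true  [S₁.tag == 15]
38. n20.val = 12  [S₁.tag * -2 + 42]
39. n21.hot = "qn"  [terminal]
40. n20.tag = -2  [-2]
41. n8.ok = -7  [S₁.tag * 2 - 37]
42. n1.ok = 3  [len(c.hot) + 1]
43. n22.hot = "mm"  [terminal]
44. n23.lab = true  [true]
45. n24.hot = "wy"  [terminal]
46. n25.mk = 21  [terminal]
47. n26.mk = 3  [terminal]
48. n23.ok = 23  [e₁.mk + 20]
49. n0.tag = -6  [B₁.ok - 29]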